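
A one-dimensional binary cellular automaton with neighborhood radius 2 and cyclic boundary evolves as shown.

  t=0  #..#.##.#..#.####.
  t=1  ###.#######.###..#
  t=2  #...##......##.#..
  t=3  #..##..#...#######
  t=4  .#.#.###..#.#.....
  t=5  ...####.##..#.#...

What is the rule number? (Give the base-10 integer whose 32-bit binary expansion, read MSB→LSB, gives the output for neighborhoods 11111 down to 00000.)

  [31] ##### => .  t=1,i=6
  [30] ####. => .  t=0,i=15
  [29] ###.# => .  t=0,i=16
  [28] ###.. => .  t=1,i=14
  [27] ##.## => .  t=1,i=3
  [26] ##.#. => #  t=0,i=7
  [25] ##..# => #  t=1,i=15
  [24] ##... => .  t=2,i=6
  [23] #.### => #  t=0,i=13
  [22] #.##. => #  t=0,i=5
  [21] #.#.# => #  t=4,i=3
  [20] #.#.. => #  t=0,i=0
  [19] #..## => .  t=1,i=16
  [18] #..#. => #  t=0,i=2
  [17] #...# => .  t=2,i=2
  [16] #.... => #  t=2,i=7
  [15] .#### => #  t=0,i=14
  [14] .###. => #  t=1,i=13
  [13] .##.# => #  t=0,i=6
  [12] .##.. => .  t=2,i=5
  [11] .#.## => #  t=0,i=4
  [10] .#.#. => .  t=4,i=2
  [9] .#..# => #  t=0,i=1
  [8] .#... => .  t=2,i=1
  [7] ..### => .  t=1,i=17
  [6] ..##. => #  t=2,i=4
  [5] ..#.# => .  t=0,i=3
  [4] ..#.. => #  t=2,i=0
  [3] ...## => #  t=2,i=3
  [2] ...#. => .  t=4,i=0
  [1] ....# => .  t=2,i=10
  [0] ..... => .  t=2,i=8
  bits 00000110111101011110101001011000 = 116779608

116779608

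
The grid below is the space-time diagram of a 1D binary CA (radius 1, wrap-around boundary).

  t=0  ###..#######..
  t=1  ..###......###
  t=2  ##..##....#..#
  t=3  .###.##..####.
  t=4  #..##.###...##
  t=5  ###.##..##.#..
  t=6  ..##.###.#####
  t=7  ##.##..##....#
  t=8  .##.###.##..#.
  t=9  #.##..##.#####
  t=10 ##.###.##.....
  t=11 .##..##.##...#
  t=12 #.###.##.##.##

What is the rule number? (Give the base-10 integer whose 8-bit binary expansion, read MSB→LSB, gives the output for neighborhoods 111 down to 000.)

  ### -> .   bit 7 = 0  t=0,i=1
  ##. -> #   bit 6 = 1  t=0,i=2
  #.# -> #   bit 5 = 1  t=3,i=4
  #.. -> #   bit 4 = 1  t=0,i=3
  .## -> .   bit 3 = 0  t=0,i=0
  .#. -> #   bit 2 = 1  t=2,i=10
  ..# -> #   bit 1 = 1  t=0,i=4
  ... -> .   bit 0 = 0  t=1,i=6
  bits 01110110 = 118

118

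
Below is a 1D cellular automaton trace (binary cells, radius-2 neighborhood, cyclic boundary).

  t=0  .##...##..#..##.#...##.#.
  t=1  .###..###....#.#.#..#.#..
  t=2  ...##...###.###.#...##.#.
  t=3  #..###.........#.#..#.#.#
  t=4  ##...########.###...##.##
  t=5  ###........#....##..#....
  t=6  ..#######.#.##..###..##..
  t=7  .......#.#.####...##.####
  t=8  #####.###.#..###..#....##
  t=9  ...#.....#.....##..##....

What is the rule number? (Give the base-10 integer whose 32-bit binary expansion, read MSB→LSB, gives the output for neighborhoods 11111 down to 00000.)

1463885157

  #####|.  b31=0 t=4,i=7
  ####.|#  b30=1 t=4,i=0
  ###.#|.  b29=0 t=2,i=10
  ###..|#  b28=1 t=1,i=3
  ##.##|.  b27=0 t=2,i=11
  ##.#.|#  b26=1 t=0,i=15
  ##..#|#  b25=1 t=0,i=8
  ##...|#  b24=1 t=0,i=3
  #.###|.  b23=0 t=2,i=12
  #.##.|#  b22=1 t=3,i=24
  #.#.#|.  b21=0 t=1,i=15
  #.#..|.  b20=0 t=0,i=16
  #..##|.  b19=0 t=0,i=0
  #..#.|.  b18=0 t=0,i=9
  #...#|.  b17=0 t=0,i=4
  #....|#  b16=1 t=1,i=10
  .####|.  b15=0 t=4,i=6
  .###.|.  b14=0 t=1,i=2
  .##.#|.  b13=0 t=0,i=14
  .##..|#  b12=1 t=0,i=2
  .#.##|#  b11=1 t=3,i=23
  .#.#.|#  b10=1 t=1,i=14
  .#..#|.  b9=0 t=0,i=11
  .#...|#  b8=1 t=0,i=17
  ..###|.  b7=0 t=1,i=1
  ..##.|#  b6=1 t=0,i=1
  ..#.#|#  b5=1 t=1,i=13
  ..#..|.  b4=0 t=0,i=10
  ...##|.  b3=0 t=0,i=5
  ...#.|#  b2=1 t=1,i=12
  ....#|.  b1=0 t=1,i=11
  .....|#  b0=1 t=3,i=8
  bits 01010111010000010001110101100101 = 1463885157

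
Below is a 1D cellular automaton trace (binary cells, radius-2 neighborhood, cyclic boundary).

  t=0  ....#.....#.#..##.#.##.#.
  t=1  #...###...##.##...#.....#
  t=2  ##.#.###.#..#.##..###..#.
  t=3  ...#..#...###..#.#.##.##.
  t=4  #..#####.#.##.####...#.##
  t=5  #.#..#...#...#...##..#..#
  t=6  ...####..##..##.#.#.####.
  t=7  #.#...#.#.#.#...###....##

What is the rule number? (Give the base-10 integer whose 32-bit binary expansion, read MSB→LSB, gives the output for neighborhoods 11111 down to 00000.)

  [31] ##### => #  t=4,i=5
  [30] ####. => .  t=4,i=6
  [29] ###.# => .  t=2,i=7
  [28] ###.. => #  t=1,i=6
  [27] ##.## => #  t=1,i=12
  [26] ##.#. => .  t=0,i=17
  [25] ##..# => .  t=2,i=16
  [24] ##... => #  t=1,i=1
  [23] #.### => .  t=2,i=5
  [22] #.##. => .  t=0,i=20
  [21] #.#.# => #  t=0,i=18
  [20] #.#.. => .  t=0,i=12
  [19] #..## => #  t=0,i=14
  [18] #..#. => #  t=2,i=11
  [17] #...# => .  t=1,i=2
  [16] #.... => #  t=0,i=0
  [15] .#### => .  t=4,i=4
  [14] .###. => #  t=1,i=5
  [13] .##.# => .  t=0,i=16
  [12] .##.. => #  t=1,i=0
  [11] .#.## => .  t=0,i=19
  [10] .#.#. => #  t=0,i=11
  [9] .#..# => #  t=0,i=13
  [8] .#... => #  t=0,i=5
  [7] ..### => .  t=1,i=4
  [6] ..##. => .  t=0,i=15
  [5] ..#.# => #  t=0,i=10
  [4] ..#.. => #  t=0,i=4
  [3] ...## => #  t=1,i=3
  [2] ...#. => .  t=0,i=3
  [1] ....# => .  t=0,i=2
  [0] ..... => .  t=0,i=1
  bits 10011001001011010101011100111000 = 2569885496

2569885496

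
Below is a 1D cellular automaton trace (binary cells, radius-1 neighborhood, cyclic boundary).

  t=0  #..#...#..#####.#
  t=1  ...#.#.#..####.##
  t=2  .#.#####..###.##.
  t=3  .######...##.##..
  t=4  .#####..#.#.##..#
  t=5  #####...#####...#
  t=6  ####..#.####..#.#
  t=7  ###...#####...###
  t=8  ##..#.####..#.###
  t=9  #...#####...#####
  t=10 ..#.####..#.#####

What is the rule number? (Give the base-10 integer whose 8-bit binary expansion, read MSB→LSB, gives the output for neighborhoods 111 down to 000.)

  [7] ### => #  t=0,i=11
  [6] ##. => .  t=0,i=0
  [5] #.# => #  t=0,i=15
  [4] #.. => .  t=0,i=1
  [3] .## => #  t=0,i=10
  [2] .#. => #  t=0,i=3
  [1] ..# => .  t=0,i=2
  [0] ... => #  t=0,i=5
  bits 10101101 = 173

173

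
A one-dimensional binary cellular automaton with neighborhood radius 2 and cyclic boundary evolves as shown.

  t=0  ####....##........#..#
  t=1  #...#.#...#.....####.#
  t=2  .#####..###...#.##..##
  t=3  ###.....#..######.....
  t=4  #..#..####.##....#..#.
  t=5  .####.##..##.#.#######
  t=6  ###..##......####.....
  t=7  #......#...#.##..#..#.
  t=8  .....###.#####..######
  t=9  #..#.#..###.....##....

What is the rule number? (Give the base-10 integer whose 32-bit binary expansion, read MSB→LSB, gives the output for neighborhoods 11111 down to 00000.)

  #####|.  b31=0 t=0,i=1
  ####.|.  b30=0 t=0,i=2
  ###.#|.  b29=0 t=1,i=19
  ###..|.  b28=0 t=0,i=3
  ##.##|#  b27=1 t=1,i=20
  ##.#.|.  b26=0 t=5,i=12
  ##..#|.  b25=0 t=2,i=6
  ##...|#  b24=1 t=0,i=4
  #.###|#  b23=1 t=2,i=1
  #.##.|#  b22=1 t=1,i=21
  #.#.#|#  b21=1 t=5,i=13
  #.#..|.  b20=0 t=1,i=6
  #..##|.  b19=0 t=0,i=20
  #..#.|#  b18=1 t=4,i=2
  #...#|#  b17=1 t=1,i=2
  #....|.  b16=0 t=0,i=5
  .####|#  b15=1 t=0,i=0
  .###.|.  b14=0 t=2,i=9
  .##.#|.  b13=0 t=2,i=21
  .##..|.  b12=0 t=0,i=9
  .#.##|#  b11=1 t=2,i=15
  .#.#.|#  b10=1 t=1,i=5
  .#..#|#  b9=1 t=0,i=19
  .#...|.  b8=0 t=1,i=7
  ..###|#  b7=1 t=0,i=21
  ..##.|.  b6=0 t=0,i=8
  ..#.#|#  b5=1 t=1,i=4
  ..#..|#  b4=1 t=0,i=18
  ...##|.  b3=0 t=0,i=7
  ...#.|#  b2=1 t=0,i=17
  ....#|#  b1=1 t=0,i=6
  .....|.  b0=0 t=0,i=12
  bits 00001001111001101000111010110110 = 166104758

166104758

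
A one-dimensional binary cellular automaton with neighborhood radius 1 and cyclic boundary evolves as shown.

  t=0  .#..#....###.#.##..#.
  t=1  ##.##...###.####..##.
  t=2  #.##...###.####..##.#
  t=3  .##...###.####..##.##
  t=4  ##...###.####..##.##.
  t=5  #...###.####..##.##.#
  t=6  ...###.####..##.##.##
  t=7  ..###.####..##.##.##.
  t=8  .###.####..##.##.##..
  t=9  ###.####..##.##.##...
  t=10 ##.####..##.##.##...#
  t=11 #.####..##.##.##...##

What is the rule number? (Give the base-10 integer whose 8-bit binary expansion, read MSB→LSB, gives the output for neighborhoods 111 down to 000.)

174

  ###|#  b7=1 t=0,i=10
  ##.|.  b6=0 t=0,i=11
  #.#|#  b5=1 t=0,i=12
  #..|.  b4=0 t=0,i=2
  .##|#  b3=1 t=0,i=9
  .#.|#  b2=1 t=0,i=1
  ..#|#  b1=1 t=0,i=0
  ...|.  b0=0 t=0,i=6
  bits 10101110 = 174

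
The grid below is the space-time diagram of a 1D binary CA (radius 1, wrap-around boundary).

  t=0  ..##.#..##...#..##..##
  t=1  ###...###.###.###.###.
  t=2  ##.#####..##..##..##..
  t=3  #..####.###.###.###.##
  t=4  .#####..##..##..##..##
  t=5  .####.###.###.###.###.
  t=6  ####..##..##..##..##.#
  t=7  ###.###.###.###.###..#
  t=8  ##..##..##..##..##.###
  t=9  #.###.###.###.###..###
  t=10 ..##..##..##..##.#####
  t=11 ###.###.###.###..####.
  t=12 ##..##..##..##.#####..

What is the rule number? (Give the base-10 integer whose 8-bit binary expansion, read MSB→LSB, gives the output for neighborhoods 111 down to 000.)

155

  ### -> #   bit 7 = 1  t=1,i=1
  ##. -> .   bit 6 = 0  t=0,i=3
  #.# -> .   bit 5 = 0  t=0,i=4
  #.. -> #   bit 4 = 1  t=0,i=0
  .## -> #   bit 3 = 1  t=0,i=2
  .#. -> .   bit 2 = 0  t=0,i=5
  ..# -> #   bit 1 = 1  t=0,i=1
  ... -> #   bit 0 = 1  t=0,i=11
  bits 10011011 = 155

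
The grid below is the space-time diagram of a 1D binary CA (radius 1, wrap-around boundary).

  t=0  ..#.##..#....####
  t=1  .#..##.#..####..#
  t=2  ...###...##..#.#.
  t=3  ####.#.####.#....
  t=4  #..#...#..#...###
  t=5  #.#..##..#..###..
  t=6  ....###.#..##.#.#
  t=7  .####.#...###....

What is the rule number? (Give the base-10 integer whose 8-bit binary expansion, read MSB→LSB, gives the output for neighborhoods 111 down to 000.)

  ### -> .   bit 7 = 0  t=0,i=14
  ##. -> #   bit 6 = 1  t=0,i=5
  #.# -> .   bit 5 = 0  t=0,i=3
  #.. -> .   bit 4 = 0  t=0,i=0
  .## -> #   bit 3 = 1  t=0,i=4
  .#. -> .   bit 2 = 0  t=0,i=2
  ..# -> #   bit 1 = 1  t=0,i=1
  ... -> #   bit 0 = 1  t=0,i=10
  bits 01001011 = 75

75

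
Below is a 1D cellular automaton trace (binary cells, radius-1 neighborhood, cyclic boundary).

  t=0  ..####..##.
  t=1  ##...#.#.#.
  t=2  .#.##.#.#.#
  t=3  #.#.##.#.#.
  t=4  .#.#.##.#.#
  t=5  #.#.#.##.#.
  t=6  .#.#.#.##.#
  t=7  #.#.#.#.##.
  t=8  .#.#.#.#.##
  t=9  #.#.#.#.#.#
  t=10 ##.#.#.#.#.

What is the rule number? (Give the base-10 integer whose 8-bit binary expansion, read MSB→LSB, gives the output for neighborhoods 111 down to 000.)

99

  nb ###: next=.  (t=0,i=3, bit7=0)
  nb ##.: next=#  (t=0,i=5, bit6=1)
  nb #.#: next=#  (t=1,i=6, bit5=1)
  nb #..: next=.  (t=0,i=6, bit4=0)
  nb .##: next=.  (t=0,i=2, bit3=0)
  nb .#.: next=.  (t=1,i=5, bit2=0)
  nb ..#: next=#  (t=0,i=1, bit1=1)
  nb ...: next=#  (t=0,i=0, bit0=1)
  bits 01100011 = 99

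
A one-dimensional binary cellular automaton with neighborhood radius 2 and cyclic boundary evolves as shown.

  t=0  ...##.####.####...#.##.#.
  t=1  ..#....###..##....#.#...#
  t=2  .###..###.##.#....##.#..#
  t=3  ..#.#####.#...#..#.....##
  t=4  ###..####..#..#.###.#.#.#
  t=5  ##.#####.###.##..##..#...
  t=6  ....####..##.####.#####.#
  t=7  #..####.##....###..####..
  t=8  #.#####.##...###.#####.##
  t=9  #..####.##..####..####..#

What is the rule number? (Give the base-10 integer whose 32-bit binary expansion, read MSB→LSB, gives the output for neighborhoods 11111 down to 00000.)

  ##### -> #   bit 31 = 1  t=3,i=6
  ####. -> #   bit 30 = 1  t=0,i=8
  ###.# -> #   bit 29 = 1  t=0,i=9
  ###.. -> .   bit 28 = 0  t=0,i=14
  ##.## -> .   bit 27 = 0  t=0,i=5
  ##.#. -> .   bit 26 = 0  t=0,i=22
  ##..# -> #   bit 25 = 1  t=1,i=10
  ##... -> .   bit 24 = 0  t=0,i=15
  #.### -> .   bit 23 = 0  t=0,i=6
  #.##. -> #   bit 22 = 1  t=0,i=20
  #.#.# -> .   bit 21 = 0  t=4,i=20
  #.#.. -> .   bit 20 = 0  t=0,i=23
  #..## -> #   bit 19 = 1  t=1,i=11
  #..#. -> #   bit 18 = 1  t=1,i=1
  #...# -> .   bit 17 = 0  t=0,i=16
  #.... -> .   bit 16 = 0  t=0,i=0
  .#### -> #   bit 15 = 1  t=0,i=7
  .###. -> #   bit 14 = 1  t=1,i=8
  .##.# -> .   bit 13 = 0  t=0,i=4
  .##.. -> #   bit 12 = 1  t=1,i=13
  .#.## -> .   bit 11 = 0  t=0,i=19
  .#.#. -> #   bit 10 = 1  t=1,i=19
  .#..# -> .   bit 9 = 0  t=1,i=0
  .#... -> #   bit 8 = 1  t=0,i=24
  ..### -> #   bit 7 = 1  t=1,i=7
  ..##. -> .   bit 6 = 0  t=0,i=3
  ..#.# -> #   bit 5 = 1  t=0,i=18
  ..#.. -> #   bit 4 = 1  t=1,i=2
  ...## -> #   bit 3 = 1  t=0,i=2
  ...#. -> .   bit 2 = 0  t=0,i=17
  ....# -> .   bit 1 = 0  t=0,i=1
  ..... -> #   bit 0 = 1  t=3,i=20
  bits 11100010010011001101010110111001 = 3796686265

3796686265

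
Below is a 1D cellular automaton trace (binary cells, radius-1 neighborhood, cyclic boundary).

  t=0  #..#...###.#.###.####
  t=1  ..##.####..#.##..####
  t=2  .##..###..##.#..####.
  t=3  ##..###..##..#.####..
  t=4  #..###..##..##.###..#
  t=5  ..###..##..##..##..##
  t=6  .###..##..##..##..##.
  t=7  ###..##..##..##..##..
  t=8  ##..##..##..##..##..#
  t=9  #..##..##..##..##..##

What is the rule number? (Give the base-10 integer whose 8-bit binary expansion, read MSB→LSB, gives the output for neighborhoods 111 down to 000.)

143

  [7] ### => #  t=0,i=8
  [6] ##. => .  t=0,i=0
  [5] #.# => .  t=0,i=10
  [4] #.. => .  t=0,i=1
  [3] .## => #  t=0,i=7
  [2] .#. => #  t=0,i=3
  [1] ..# => #  t=0,i=2
  [0] ... => #  t=0,i=5
  bits 10001111 = 143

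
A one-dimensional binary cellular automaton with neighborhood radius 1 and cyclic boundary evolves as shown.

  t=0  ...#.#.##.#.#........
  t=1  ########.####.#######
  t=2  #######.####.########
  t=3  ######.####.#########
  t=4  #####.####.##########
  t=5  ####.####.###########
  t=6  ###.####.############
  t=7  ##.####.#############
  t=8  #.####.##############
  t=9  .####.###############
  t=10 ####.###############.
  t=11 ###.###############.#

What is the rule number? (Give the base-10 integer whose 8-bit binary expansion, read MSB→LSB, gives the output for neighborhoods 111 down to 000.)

  [7] ### => #  t=1,i=0
  [6] ##. => .  t=0,i=8
  [5] #.# => #  t=0,i=4
  [4] #.. => .  t=0,i=13
  [3] .## => #  t=0,i=7
  [2] .#. => #  t=0,i=3
  [1] ..# => #  t=0,i=2
  [0] ... => #  t=0,i=0
  bits 10101111 = 175

175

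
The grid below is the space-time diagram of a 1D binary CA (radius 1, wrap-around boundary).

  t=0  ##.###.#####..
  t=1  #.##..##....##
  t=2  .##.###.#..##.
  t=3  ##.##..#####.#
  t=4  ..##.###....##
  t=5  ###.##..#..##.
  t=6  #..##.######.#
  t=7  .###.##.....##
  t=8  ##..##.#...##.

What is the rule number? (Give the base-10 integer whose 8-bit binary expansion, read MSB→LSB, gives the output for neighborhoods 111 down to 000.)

62

  nb ###: next=.  (t=0,i=4, bit7=0)
  nb ##.: next=.  (t=0,i=1, bit6=0)
  nb #.#: next=#  (t=0,i=2, bit5=1)
  nb #..: next=#  (t=0,i=12, bit4=1)
  nb .##: next=#  (t=0,i=0, bit3=1)
  nb .#.: next=#  (t=2,i=8, bit2=1)
  nb ..#: next=#  (t=0,i=13, bit1=1)
  nb ...: next=.  (t=1,i=9, bit0=0)
  bits 00111110 = 62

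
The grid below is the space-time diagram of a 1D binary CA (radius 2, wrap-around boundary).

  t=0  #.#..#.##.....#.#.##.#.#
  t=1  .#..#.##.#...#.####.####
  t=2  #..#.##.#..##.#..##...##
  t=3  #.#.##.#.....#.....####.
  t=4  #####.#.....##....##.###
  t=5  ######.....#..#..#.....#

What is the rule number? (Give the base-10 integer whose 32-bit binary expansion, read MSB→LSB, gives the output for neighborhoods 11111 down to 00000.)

4117105820

  #####|#  b31=1 t=4,i=0
  ####.|#  b30=1 t=1,i=17
  ###.#|#  b29=1 t=1,i=18
  ###..|#  b28=1 t=2,i=0
  ##.##|.  b27=0 t=1,i=19
  ##.#.|#  b26=1 t=0,i=1
  ##..#|.  b25=0 t=2,i=1
  ##...|#  b24=1 t=0,i=9
  #.###|.  b23=0 t=1,i=15
  #.##.|#  b22=1 t=0,i=7
  #.#.#|#  b21=1 t=0,i=16
  #.#..|.  b20=0 t=0,i=2
  #..##|.  b19=0 t=2,i=10
  #..#.|#  b18=1 t=0,i=4
  #...#|#  b17=1 t=1,i=11
  #....|.  b16=0 t=0,i=10
  .####|.  b15=0 t=1,i=16
  .###.|.  b14=0 t=2,i=23
  .##.#|.  b13=0 t=0,i=0
  .##..|.  b12=0 t=0,i=8
  .#.##|#  b11=1 t=0,i=6
  .#.#.|#  b10=1 t=0,i=15
  .#..#|.  b9=0 t=0,i=3
  .#...|.  b8=0 t=1,i=10
  ..###|#  b7=1 t=2,i=22
  ..##.|.  b6=0 t=2,i=11
  ..#.#|.  b5=0 t=0,i=5
  ..#..|#  b4=1 t=3,i=13
  ...##|#  b3=1 t=2,i=21
  ...#.|#  b2=1 t=0,i=13
  ....#|.  b1=0 t=0,i=12
  .....|.  b0=0 t=0,i=11
  bits 11110101011001100000110010011100 = 4117105820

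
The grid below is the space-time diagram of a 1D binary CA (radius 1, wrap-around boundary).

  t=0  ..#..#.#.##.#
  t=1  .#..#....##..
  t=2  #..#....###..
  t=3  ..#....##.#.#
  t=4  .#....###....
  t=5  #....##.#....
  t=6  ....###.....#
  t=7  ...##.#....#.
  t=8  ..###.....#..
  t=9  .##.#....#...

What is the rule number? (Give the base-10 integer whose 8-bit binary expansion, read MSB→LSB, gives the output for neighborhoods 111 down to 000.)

  [7] ### => .  t=2,i=9
  [6] ##. => #  t=0,i=10
  [5] #.# => .  t=0,i=6
  [4] #.. => .  t=0,i=0
  [3] .## => #  t=0,i=9
  [2] .#. => .  t=0,i=2
  [1] ..# => #  t=0,i=1
  [0] ... => .  t=1,i=6
  bits 01001010 = 74

74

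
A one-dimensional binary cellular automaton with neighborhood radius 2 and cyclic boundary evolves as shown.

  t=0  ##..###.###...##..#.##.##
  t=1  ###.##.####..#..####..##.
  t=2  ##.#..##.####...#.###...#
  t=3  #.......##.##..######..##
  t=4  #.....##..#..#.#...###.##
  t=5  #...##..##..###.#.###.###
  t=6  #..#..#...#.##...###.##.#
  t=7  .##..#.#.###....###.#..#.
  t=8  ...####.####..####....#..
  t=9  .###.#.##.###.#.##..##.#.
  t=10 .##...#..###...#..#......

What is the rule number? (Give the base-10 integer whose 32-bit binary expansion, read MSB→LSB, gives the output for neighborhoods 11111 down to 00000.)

1518620078

  nb #####: next=.  (t=3,i=17, bit31=0)
  nb ####.: next=#  (t=0,i=0, bit30=1)
  nb ###.#: next=.  (t=0,i=6, bit29=0)
  nb ###..: next=#  (t=0,i=1, bit28=1)
  nb ##.##: next=#  (t=0,i=7, bit27=1)
  nb ##.#.: next=.  (t=2,i=2, bit26=0)
  nb ##..#: next=#  (t=0,i=2, bit25=1)
  nb ##...: next=.  (t=0,i=11, bit24=0)
  nb #.###: next=#  (t=0,i=8, bit23=1)
  nb #.##.: next=.  (t=0,i=20, bit22=0)
  nb #.#.#: next=.  (t=5,i=16, bit21=0)
  nb #.#..: next=.  (t=2,i=3, bit20=0)
  nb #..##: next=.  (t=0,i=3, bit19=0)
  nb #..#.: next=#  (t=0,i=17, bit18=1)
  nb #...#: next=.  (t=0,i=12, bit17=0)
  nb #....: next=.  (t=3,i=2, bit16=0)
  nb .####: next=.  (t=0,i=24, bit15=0)
  nb .###.: next=#  (t=0,i=5, bit14=1)
  nb .##.#: next=.  (t=0,i=21, bit13=0)
  nb .##..: next=.  (t=0,i=15, bit12=0)
  nb .#.##: next=#  (t=0,i=19, bit11=1)
  nb .#.#.: next=#  (t=4,i=14, bit10=1)
  nb .#..#: next=.  (t=1,i=14, bit9=0)
  nb .#...: next=#  (t=4,i=16, bit8=1)
  nb ..###: next=#  (t=0,i=4, bit7=1)
  nb ..##.: next=.  (t=0,i=14, bit6=0)
  nb ..#.#: next=#  (t=0,i=18, bit5=1)
  nb ..#..: next=.  (t=1,i=13, bit4=0)
  nb ...##: next=#  (t=0,i=13, bit3=1)
  nb ...#.: next=#  (t=2,i=15, bit2=1)
  nb ....#: next=#  (t=3,i=6, bit1=1)
  nb .....: next=.  (t=3,i=3, bit0=0)
  bits 01011010100001000100110110101110 = 1518620078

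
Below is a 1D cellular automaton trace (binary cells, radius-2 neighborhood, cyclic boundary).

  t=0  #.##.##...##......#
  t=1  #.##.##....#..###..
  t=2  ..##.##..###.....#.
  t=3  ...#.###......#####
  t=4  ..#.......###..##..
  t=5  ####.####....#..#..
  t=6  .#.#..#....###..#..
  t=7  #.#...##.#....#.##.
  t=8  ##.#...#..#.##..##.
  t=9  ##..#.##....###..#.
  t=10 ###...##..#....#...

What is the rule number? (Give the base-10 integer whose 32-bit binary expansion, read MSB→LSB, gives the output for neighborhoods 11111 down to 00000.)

  ##### -> #   bit 31 = 1  t=3,i=16
  ####. -> .   bit 30 = 0  t=3,i=17
  ###.# -> #   bit 29 = 1  t=5,i=3
  ###.. -> .   bit 28 = 0  t=1,i=16
  ##.## -> .   bit 27 = 0  t=0,i=1
  ##.#. -> .   bit 26 = 0  t=7,i=8
  ##..# -> #   bit 25 = 1  t=1,i=17
  ##... -> .   bit 24 = 0  t=0,i=7
  #.### -> .   bit 23 = 0  t=3,i=5
  #.##. -> #   bit 22 = 1  t=0,i=2
  #.#.# -> #   bit 21 = 1  t=7,i=0
  #.#.. -> .   bit 20 = 0  t=6,i=3
  #..## -> .   bit 19 = 0  t=1,i=13
  #..#. -> .   bit 18 = 0  t=1,i=18
  #...# -> .   bit 17 = 0  t=0,i=8
  #.... -> .   bit 16 = 0  t=0,i=13
  .#### -> #   bit 15 = 1  t=3,i=15
  .###. -> .   bit 14 = 0  t=1,i=15
  .##.# -> #   bit 13 = 1  t=0,i=0
  .##.. -> #   bit 12 = 1  t=0,i=6
  .#.## -> .   bit 11 = 0  t=1,i=1
  .#.#. -> #   bit 10 = 1  t=6,i=2
  .#..# -> .   bit 9 = 0  t=1,i=12
  .#... -> #   bit 8 = 1  t=2,i=18
  ..### -> .   bit 7 = 0  t=1,i=14
  ..##. -> .   bit 6 = 0  t=0,i=10
  ..#.# -> .   bit 5 = 0  t=1,i=0
  ..#.. -> #   bit 4 = 1  t=1,i=11
  ...## -> .   bit 3 = 0  t=0,i=9
  ...#. -> #   bit 2 = 1  t=1,i=10
  ....# -> #   bit 1 = 1  t=0,i=16
  ..... -> #   bit 0 = 1  t=0,i=14
  bits 10100010011000001011010100010111 = 2724246807

2724246807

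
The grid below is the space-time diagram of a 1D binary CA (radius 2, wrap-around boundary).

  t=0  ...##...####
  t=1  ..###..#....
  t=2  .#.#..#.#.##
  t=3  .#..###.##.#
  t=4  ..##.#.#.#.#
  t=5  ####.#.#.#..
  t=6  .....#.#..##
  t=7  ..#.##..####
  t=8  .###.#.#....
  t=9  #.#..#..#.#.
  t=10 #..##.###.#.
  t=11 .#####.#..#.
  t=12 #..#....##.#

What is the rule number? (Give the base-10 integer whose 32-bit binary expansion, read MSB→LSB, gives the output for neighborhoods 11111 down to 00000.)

  nb #####: next=#  (t=11,i=3, bit31=1)
  nb ####.: next=.  (t=0,i=10, bit30=0)
  nb ###.#: next=.  (t=3,i=6, bit29=0)
  nb ###..: next=.  (t=0,i=11, bit28=0)
  nb ##.##: next=#  (t=3,i=7, bit27=1)
  nb ##.#.: next=.  (t=2,i=0, bit26=0)
  nb ##..#: next=.  (t=1,i=5, bit25=0)
  nb ##...: next=.  (t=0,i=0, bit24=0)
  nb #.###: next=.  (t=10,i=6, bit23=0)
  nb #.##.: next=.  (t=2,i=10, bit22=0)
  nb #.#.#: next=#  (t=2,i=1, bit21=1)
  nb #.#..: next=.  (t=2,i=3, bit20=0)
  nb #..##: next=#  (t=3,i=3, bit19=1)
  nb #..#.: next=#  (t=1,i=6, bit18=1)
  nb #...#: next=.  (t=0,i=1, bit17=0)
  nb #....: next=.  (t=1,i=9, bit16=0)
  nb .####: next=.  (t=0,i=9, bit15=0)
  nb .###.: next=#  (t=1,i=3, bit14=1)
  nb .##.#: next=#  (t=2,i=11, bit13=1)
  nb .##..: next=#  (t=0,i=4, bit12=1)
  nb .#.##: next=#  (t=2,i=9, bit11=1)
  nb .#.#.: next=.  (t=2,i=2, bit10=0)
  nb .#..#: next=#  (t=2,i=4, bit9=1)
  nb .#...: next=#  (t=1,i=8, bit8=1)
  nb ..###: next=.  (t=0,i=8, bit7=0)
  nb ..##.: next=#  (t=0,i=3, bit6=1)
  nb ..#.#: next=#  (t=2,i=6, bit5=1)
  nb ..#..: next=.  (t=1,i=7, bit4=0)
  nb ...##: next=#  (t=0,i=2, bit3=1)
  nb ...#.: next=#  (t=6,i=4, bit2=1)
  nb ....#: next=.  (t=1,i=0, bit1=0)
  nb .....: next=#  (t=1,i=10, bit0=1)
  bits 10001000001011000111101101101101 = 2284616557

2284616557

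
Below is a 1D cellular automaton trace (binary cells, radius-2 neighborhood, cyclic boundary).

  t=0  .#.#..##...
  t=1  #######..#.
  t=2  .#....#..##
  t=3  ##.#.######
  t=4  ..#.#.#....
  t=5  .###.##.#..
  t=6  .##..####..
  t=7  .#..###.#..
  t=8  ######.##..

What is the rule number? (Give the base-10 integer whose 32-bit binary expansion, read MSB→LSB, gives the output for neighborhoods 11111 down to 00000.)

  nb #####: next=.  (t=1,i=2, bit31=0)
  nb ####.: next=.  (t=1,i=5, bit30=0)
  nb ###.#: next=.  (t=3,i=1, bit29=0)
  nb ###..: next=#  (t=1,i=6, bit28=1)
  nb ##.##: next=.  (t=5,i=4, bit27=0)
  nb ##.#.: next=#  (t=2,i=0, bit26=1)
  nb ##..#: next=.  (t=1,i=7, bit25=0)
  nb ##...: next=.  (t=0,i=8, bit24=0)
  nb #.###: next=.  (t=1,i=0, bit23=0)
  nb #.##.: next=#  (t=5,i=5, bit22=1)
  nb #.#.#: next=.  (t=3,i=3, bit21=0)
  nb #.#..: next=#  (t=0,i=3, bit20=1)
  nb #..##: next=#  (t=0,i=5, bit19=1)
  nb #..#.: next=.  (t=1,i=8, bit18=0)
  nb #...#: next=.  (t=5,i=10, bit17=0)
  nb #....: next=#  (t=0,i=9, bit16=1)
  nb .####: next=#  (t=1,i=1, bit15=1)
  nb .###.: next=#  (t=5,i=2, bit14=1)
  nb .##.#: next=#  (t=2,i=10, bit13=1)
  nb .##..: next=.  (t=0,i=7, bit12=0)
  nb .#.##: next=#  (t=1,i=10, bit11=1)
  nb .#.#.: next=#  (t=0,i=2, bit10=1)
  nb .#..#: next=#  (t=0,i=4, bit9=1)
  nb .#...: next=.  (t=2,i=2, bit8=0)
  nb ..###: next=#  (t=5,i=1, bit7=1)
  nb ..##.: next=#  (t=0,i=6, bit6=1)
  nb ..#.#: next=#  (t=0,i=1, bit5=1)
  nb ..#..: next=#  (t=2,i=6, bit4=1)
  nb ...##: next=.  (t=5,i=0, bit3=0)
  nb ...#.: next=#  (t=0,i=0, bit2=1)
  nb ....#: next=.  (t=0,i=10, bit1=0)
  nb .....: next=.  (t=4,i=9, bit0=0)
  bits 00010100010110011110111011110100 = 341438196

341438196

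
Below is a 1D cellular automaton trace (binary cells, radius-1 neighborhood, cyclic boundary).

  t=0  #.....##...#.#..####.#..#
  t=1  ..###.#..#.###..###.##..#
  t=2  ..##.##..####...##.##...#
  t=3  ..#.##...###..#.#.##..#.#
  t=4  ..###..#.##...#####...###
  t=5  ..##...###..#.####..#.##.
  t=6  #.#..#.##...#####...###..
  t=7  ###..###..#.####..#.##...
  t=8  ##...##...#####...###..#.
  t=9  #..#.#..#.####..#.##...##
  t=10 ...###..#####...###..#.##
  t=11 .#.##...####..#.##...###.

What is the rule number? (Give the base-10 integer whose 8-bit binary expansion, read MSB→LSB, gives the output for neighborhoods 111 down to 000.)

173

  ### -> #   bit 7 = 1  t=0,i=17
  ##. -> .   bit 6 = 0  t=0,i=0
  #.# -> #   bit 5 = 1  t=0,i=12
  #.. -> .   bit 4 = 0  t=0,i=1
  .## -> #   bit 3 = 1  t=0,i=6
  .#. -> #   bit 2 = 1  t=0,i=11
  ..# -> .   bit 1 = 0  t=0,i=5
  ... -> #   bit 0 = 1  t=0,i=2
  bits 10101101 = 173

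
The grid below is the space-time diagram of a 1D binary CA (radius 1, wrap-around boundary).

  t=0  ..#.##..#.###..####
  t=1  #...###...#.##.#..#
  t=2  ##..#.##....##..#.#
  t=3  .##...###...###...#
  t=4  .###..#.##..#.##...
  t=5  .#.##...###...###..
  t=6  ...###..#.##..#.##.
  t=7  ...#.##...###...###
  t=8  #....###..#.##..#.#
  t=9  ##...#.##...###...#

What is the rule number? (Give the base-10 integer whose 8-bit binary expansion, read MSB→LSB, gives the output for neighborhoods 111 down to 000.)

  ### -> .   bit 7 = 0  t=0,i=11
  ##. -> #   bit 6 = 1  t=0,i=5
  #.# -> .   bit 5 = 0  t=0,i=3
  #.. -> #   bit 4 = 1  t=0,i=0
  .## -> #   bit 3 = 1  t=0,i=4
  .#. -> .   bit 2 = 0  t=0,i=2
  ..# -> .   bit 1 = 0  t=0,i=1
  ... -> .   bit 0 = 0  t=1,i=2
  bits 01011000 = 88

88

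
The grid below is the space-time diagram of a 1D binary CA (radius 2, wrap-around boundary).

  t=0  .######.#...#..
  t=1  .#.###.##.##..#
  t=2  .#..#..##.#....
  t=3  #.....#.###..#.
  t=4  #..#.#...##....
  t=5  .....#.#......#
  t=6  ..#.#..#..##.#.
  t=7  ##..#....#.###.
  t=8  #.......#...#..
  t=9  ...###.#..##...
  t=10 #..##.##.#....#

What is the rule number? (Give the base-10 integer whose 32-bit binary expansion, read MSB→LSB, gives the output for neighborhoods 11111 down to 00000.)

  nb #####: next=#  (t=0,i=3, bit31=1)
  nb ####.: next=#  (t=0,i=5, bit30=1)
  nb ###.#: next=.  (t=0,i=6, bit29=0)
  nb ###..: next=#  (t=3,i=10, bit28=1)
  nb ##.##: next=.  (t=1,i=6, bit27=0)
  nb ##.#.: next=#  (t=0,i=7, bit26=1)
  nb ##..#: next=.  (t=1,i=12, bit25=0)
  nb ##...: next=.  (t=4,i=11, bit24=0)
  nb #.###: next=.  (t=1,i=3, bit23=0)
  nb #.##.: next=#  (t=1,i=7, bit22=1)
  nb #.#.#: next=#  (t=1,i=1, bit21=1)
  nb #.#..: next=#  (t=0,i=8, bit20=1)
  nb #..##: next=#  (t=2,i=6, bit19=1)
  nb #..#.: next=.  (t=1,i=13, bit18=0)
  nb #...#: next=#  (t=0,i=10, bit17=1)
  nb #....: next=.  (t=2,i=12, bit16=0)
  nb .####: next=.  (t=0,i=2, bit15=0)
  nb .###.: next=#  (t=1,i=4, bit14=1)
  nb .##.#: next=#  (t=1,i=8, bit13=1)
  nb .##..: next=.  (t=1,i=11, bit12=0)
  nb .#.##: next=.  (t=1,i=2, bit11=0)
  nb .#.#.: next=.  (t=1,i=0, bit10=0)
  nb .#..#: next=.  (t=2,i=2, bit9=0)
  nb .#...: next=.  (t=0,i=9, bit8=0)
  nb ..###: next=#  (t=0,i=1, bit7=1)
  nb ..##.: next=.  (t=2,i=7, bit6=0)
  nb ..#.#: next=.  (t=1,i=14, bit5=0)
  nb ..#..: next=.  (t=0,i=12, bit4=0)
  nb ...##: next=.  (t=0,i=0, bit3=0)
  nb ...#.: next=#  (t=0,i=11, bit2=1)
  nb ....#: next=.  (t=2,i=14, bit1=0)
  nb .....: next=#  (t=2,i=13, bit0=1)
  bits 11010100011110100110000010000101 = 3564789893

3564789893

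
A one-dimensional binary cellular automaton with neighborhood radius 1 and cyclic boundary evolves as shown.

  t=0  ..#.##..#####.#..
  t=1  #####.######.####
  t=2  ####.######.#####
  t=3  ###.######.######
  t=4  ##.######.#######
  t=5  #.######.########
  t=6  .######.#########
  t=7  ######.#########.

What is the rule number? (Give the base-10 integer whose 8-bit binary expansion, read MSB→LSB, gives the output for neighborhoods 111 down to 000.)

  ### -> #   bit 7 = 1  t=0,i=9
  ##. -> .   bit 6 = 0  t=0,i=5
  #.# -> #   bit 5 = 1  t=0,i=3
  #.. -> #   bit 4 = 1  t=0,i=6
  .## -> #   bit 3 = 1  t=0,i=4
  .#. -> #   bit 2 = 1  t=0,i=2
  ..# -> #   bit 1 = 1  t=0,i=1
  ... -> #   bit 0 = 1  t=0,i=0
  bits 10111111 = 191

191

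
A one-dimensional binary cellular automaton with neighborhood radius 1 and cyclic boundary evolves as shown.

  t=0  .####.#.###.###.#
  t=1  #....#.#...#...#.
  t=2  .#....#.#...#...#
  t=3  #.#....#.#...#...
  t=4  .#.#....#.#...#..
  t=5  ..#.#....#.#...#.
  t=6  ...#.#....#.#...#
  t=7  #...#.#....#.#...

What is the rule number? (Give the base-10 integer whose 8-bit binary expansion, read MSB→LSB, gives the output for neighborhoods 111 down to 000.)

  ###|.  b7=0 t=0,i=2
  ##.|.  b6=0 t=0,i=4
  #.#|#  b5=1 t=0,i=0
  #..|#  b4=1 t=1,i=1
  .##|.  b3=0 t=0,i=1
  .#.|.  b2=0 t=0,i=6
  ..#|.  b1=0 t=1,i=4
  ...|.  b0=0 t=1,i=2
  bits 00110000 = 48

48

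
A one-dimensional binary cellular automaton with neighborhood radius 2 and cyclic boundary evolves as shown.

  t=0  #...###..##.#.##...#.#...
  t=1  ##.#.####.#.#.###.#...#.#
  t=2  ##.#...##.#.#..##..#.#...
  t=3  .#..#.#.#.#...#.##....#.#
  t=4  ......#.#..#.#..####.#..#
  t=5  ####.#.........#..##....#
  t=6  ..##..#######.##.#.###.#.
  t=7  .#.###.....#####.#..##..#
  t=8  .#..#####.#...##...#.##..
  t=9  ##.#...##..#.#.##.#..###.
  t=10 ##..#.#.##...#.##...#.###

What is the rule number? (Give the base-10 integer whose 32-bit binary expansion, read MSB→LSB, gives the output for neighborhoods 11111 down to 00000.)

2070507805

  nb #####: next=.  (t=5,i=1, bit31=0)
  nb ####.: next=#  (t=1,i=7, bit30=1)
  nb ###.#: next=#  (t=1,i=1, bit29=1)
  nb ###..: next=#  (t=0,i=6, bit28=1)
  nb ##.##: next=#  (t=6,i=13, bit27=1)
  nb ##.#.: next=.  (t=0,i=11, bit26=0)
  nb ##..#: next=#  (t=0,i=7, bit25=1)
  nb ##...: next=#  (t=0,i=16, bit24=1)
  nb #.###: next=.  (t=1,i=5, bit23=0)
  nb #.##.: next=#  (t=0,i=14, bit22=1)
  nb #.#.#: next=#  (t=0,i=12, bit21=1)
  nb #.#..: next=.  (t=0,i=21, bit20=0)
  nb #..##: next=#  (t=0,i=8, bit19=1)
  nb #..#.: next=.  (t=2,i=18, bit18=0)
  nb #...#: next=.  (t=0,i=2, bit17=0)
  nb #....: next=#  (t=3,i=19, bit16=1)
  nb .####: next=.  (t=1,i=6, bit15=0)
  nb .###.: next=#  (t=0,i=5, bit14=1)
  nb .##.#: next=#  (t=0,i=10, bit13=1)
  nb .##..: next=#  (t=0,i=15, bit12=1)
  nb .#.##: next=.  (t=0,i=13, bit11=0)
  nb .#.#.: next=.  (t=0,i=20, bit10=0)
  nb .#..#: next=.  (t=2,i=13, bit9=0)
  nb .#...: next=#  (t=0,i=1, bit8=1)
  nb ..###: next=.  (t=0,i=4, bit7=0)
  nb ..##.: next=.  (t=0,i=9, bit6=0)
  nb ..#.#: next=.  (t=0,i=19, bit5=0)
  nb ..#..: next=#  (t=0,i=0, bit4=1)
  nb ...##: next=#  (t=0,i=3, bit3=1)
  nb ...#.: next=#  (t=0,i=18, bit2=1)
  nb ....#: next=.  (t=3,i=20, bit1=0)
  nb .....: next=#  (t=4,i=2, bit0=1)
  bits 01111011011010010111000100011101 = 2070507805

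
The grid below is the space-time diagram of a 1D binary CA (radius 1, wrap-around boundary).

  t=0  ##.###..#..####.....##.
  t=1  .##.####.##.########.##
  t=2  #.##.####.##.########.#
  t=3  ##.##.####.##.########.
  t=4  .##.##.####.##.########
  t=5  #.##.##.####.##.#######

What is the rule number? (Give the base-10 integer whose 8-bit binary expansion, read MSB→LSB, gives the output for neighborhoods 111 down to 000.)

243

  ###|#  b7=1 t=0,i=4
  ##.|#  b6=1 t=0,i=1
  #.#|#  b5=1 t=0,i=2
  #..|#  b4=1 t=0,i=6
  .##|.  b3=0 t=0,i=0
  .#.|.  b2=0 t=0,i=8
  ..#|#  b1=1 t=0,i=7
  ...|#  b0=1 t=0,i=16
  bits 11110011 = 243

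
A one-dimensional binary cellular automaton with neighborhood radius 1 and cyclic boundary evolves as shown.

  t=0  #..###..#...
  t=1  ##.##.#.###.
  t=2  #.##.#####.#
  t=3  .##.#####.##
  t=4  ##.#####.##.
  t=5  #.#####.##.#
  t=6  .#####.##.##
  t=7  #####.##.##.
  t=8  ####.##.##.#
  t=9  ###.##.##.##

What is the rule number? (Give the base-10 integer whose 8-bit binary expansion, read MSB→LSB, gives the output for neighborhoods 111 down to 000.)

189

  nb ###: next=#  (t=0,i=4, bit7=1)
  nb ##.: next=.  (t=0,i=5, bit6=0)
  nb #.#: next=#  (t=1,i=2, bit5=1)
  nb #..: next=#  (t=0,i=1, bit4=1)
  nb .##: next=#  (t=0,i=3, bit3=1)
  nb .#.: next=#  (t=0,i=0, bit2=1)
  nb ..#: next=.  (t=0,i=2, bit1=0)
  nb ...: next=#  (t=0,i=10, bit0=1)
  bits 10111101 = 189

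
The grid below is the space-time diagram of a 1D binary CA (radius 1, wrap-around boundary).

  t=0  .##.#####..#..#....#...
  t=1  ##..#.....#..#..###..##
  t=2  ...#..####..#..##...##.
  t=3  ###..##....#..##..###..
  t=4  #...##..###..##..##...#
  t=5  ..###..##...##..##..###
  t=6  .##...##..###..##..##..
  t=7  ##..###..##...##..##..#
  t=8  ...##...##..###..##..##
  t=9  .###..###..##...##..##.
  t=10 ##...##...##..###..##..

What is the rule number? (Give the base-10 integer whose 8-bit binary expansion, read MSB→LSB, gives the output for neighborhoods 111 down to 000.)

  [7] ### => .  t=0,i=5
  [6] ##. => .  t=0,i=2
  [5] #.# => .  t=0,i=3
  [4] #.. => .  t=0,i=9
  [3] .## => #  t=0,i=1
  [2] .#. => .  t=0,i=11
  [1] ..# => #  t=0,i=0
  [0] ... => #  t=0,i=16
  bits 00001011 = 11

11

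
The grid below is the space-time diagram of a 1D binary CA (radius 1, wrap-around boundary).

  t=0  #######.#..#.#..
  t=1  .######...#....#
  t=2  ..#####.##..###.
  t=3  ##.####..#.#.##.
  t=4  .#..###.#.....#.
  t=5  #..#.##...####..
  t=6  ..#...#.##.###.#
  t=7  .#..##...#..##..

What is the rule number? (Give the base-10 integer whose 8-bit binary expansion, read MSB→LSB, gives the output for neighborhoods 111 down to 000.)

195

  ### -> #   bit 7 = 1  t=0,i=1
  ##. -> #   bit 6 = 1  t=0,i=6
  #.# -> .   bit 5 = 0  t=0,i=7
  #.. -> .   bit 4 = 0  t=0,i=9
  .## -> .   bit 3 = 0  t=0,i=0
  .#. -> .   bit 2 = 0  t=0,i=8
  ..# -> #   bit 1 = 1  t=0,i=10
  ... -> #   bit 0 = 1  t=1,i=8
  bits 11000011 = 195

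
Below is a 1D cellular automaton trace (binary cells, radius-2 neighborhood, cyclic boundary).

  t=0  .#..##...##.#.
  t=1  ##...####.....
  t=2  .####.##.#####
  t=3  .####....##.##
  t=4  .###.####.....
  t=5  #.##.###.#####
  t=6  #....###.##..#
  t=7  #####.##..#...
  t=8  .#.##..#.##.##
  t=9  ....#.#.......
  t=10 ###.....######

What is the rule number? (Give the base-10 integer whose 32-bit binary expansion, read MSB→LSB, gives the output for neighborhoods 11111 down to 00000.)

  ##### -> .   bit 31 = 0  t=2,i=11
  ####. -> #   bit 30 = 1  t=1,i=7
  ###.# -> #   bit 29 = 1  t=2,i=4
  ###.. -> .   bit 28 = 0  t=1,i=8
  ##.## -> .   bit 27 = 0  t=2,i=0
  ##.#. -> .   bit 26 = 0  t=0,i=11
  ##..# -> .   bit 25 = 0  t=6,i=11
  ##... -> #   bit 24 = 1  t=0,i=6
  #.### -> #   bit 23 = 1  t=2,i=1
  #.##. -> .   bit 22 = 0  t=2,i=6
  #.#.# -> .   bit 21 = 0  t=8,i=1
  #.#.. -> .   bit 20 = 0  t=0,i=12
  #..## -> .   bit 19 = 0  t=0,i=3
  #..#. -> #   bit 18 = 1  t=0,i=0
  #...# -> #   bit 17 = 1  t=0,i=7
  #.... -> #   bit 16 = 1  t=1,i=10
  .#### -> #   bit 15 = 1  t=1,i=6
  .###. -> #   bit 14 = 1  t=4,i=2
  .##.# -> .   bit 13 = 0  t=0,i=10
  .##.. -> #   bit 12 = 1  t=0,i=5
  .#.## -> .   bit 11 = 0  t=8,i=2
  .#.#. -> .   bit 10 = 0  t=9,i=5
  .#..# -> .   bit 9 = 0  t=0,i=2
  .#... -> .   bit 8 = 0  t=7,i=11
  ..### -> .   bit 7 = 0  t=1,i=5
  ..##. -> .   bit 6 = 0  t=0,i=4
  ..#.# -> .   bit 5 = 0  t=8,i=7
  ..#.. -> #   bit 4 = 1  t=0,i=1
  ...## -> #   bit 3 = 1  t=0,i=8
  ...#. -> .   bit 2 = 0  t=9,i=3
  ....# -> #   bit 1 = 1  t=1,i=12
  ..... -> #   bit 0 = 1  t=1,i=11
  bits 01100001100001111101000000011011 = 1636290587

1636290587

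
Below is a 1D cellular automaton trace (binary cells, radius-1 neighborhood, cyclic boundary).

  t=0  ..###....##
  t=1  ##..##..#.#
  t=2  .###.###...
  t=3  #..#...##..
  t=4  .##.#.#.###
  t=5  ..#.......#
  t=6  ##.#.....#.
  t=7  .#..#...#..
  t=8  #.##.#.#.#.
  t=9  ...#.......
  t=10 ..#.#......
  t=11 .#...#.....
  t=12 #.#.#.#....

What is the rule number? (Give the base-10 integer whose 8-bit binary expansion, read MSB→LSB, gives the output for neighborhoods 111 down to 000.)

  [7] ### => .  t=0,i=3
  [6] ##. => #  t=0,i=4
  [5] #.# => .  t=1,i=9
  [4] #.. => #  t=0,i=0
  [3] .## => .  t=0,i=2
  [2] .#. => .  t=1,i=8
  [1] ..# => #  t=0,i=1
  [0] ... => .  t=0,i=6
  bits 01010010 = 82

82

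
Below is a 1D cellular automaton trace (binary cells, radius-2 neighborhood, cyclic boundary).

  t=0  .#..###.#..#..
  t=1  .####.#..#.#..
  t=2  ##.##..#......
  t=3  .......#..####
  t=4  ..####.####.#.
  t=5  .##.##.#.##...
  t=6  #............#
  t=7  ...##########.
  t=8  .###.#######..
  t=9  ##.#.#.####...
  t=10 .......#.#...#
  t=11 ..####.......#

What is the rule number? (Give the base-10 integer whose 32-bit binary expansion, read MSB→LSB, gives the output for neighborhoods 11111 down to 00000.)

  [31] ##### => #  t=7,i=5
  [30] ####. => #  t=1,i=3
  [29] ###.# => #  t=0,i=6
  [28] ###.. => .  t=3,i=13
  [27] ##.## => .  t=2,i=2
  [26] ##.#. => .  t=0,i=7
  [25] ##..# => .  t=2,i=5
  [24] ##... => .  t=3,i=0
  [23] #.### => #  t=4,i=7
  [22] #.##. => .  t=2,i=3
  [21] #.#.# => .  t=5,i=7
  [20] #.#.. => .  t=0,i=8
  [19] #..## => #  t=0,i=3
  [18] #..#. => .  t=0,i=10
  [17] #...# => .  t=0,i=13
  [16] #.... => .  t=2,i=9
  [15] .#### => .  t=1,i=2
  [14] .###. => .  t=0,i=5
  [13] .##.# => .  t=2,i=1
  [12] .##.. => .  t=2,i=4
  [11] .#.## => .  t=5,i=8
  [10] .#.#. => .  t=1,i=10
  [9] .#..# => #  t=0,i=2
  [8] .#... => .  t=0,i=12
  [7] ..### => #  t=0,i=4
  [6] ..##. => .  t=2,i=0
  [5] ..#.# => .  t=1,i=9
  [4] ..#.. => #  t=0,i=1
  [3] ...## => #  t=1,i=0
  [2] ...#. => .  t=0,i=0
  [1] ....# => #  t=2,i=12
  [0] ..... => #  t=2,i=10
  bits 11100000100010000000001010011011 = 3767009947

3767009947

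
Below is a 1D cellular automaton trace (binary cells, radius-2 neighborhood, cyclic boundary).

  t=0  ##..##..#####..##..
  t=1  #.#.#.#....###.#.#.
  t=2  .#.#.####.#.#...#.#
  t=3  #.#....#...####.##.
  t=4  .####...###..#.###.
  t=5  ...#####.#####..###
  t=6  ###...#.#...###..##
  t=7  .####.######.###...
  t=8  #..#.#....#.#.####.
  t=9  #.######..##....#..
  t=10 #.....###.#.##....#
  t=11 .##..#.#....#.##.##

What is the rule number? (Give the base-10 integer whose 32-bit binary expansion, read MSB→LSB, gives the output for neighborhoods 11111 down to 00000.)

  [31] ##### => .  t=0,i=10
  [30] ####. => #  t=0,i=11
  [29] ###.# => .  t=1,i=13
  [28] ###.. => #  t=0,i=12
  [27] ##.## => #  t=3,i=15
  [26] ##.#. => .  t=1,i=14
  [25] ##..# => #  t=0,i=2
  [24] ##... => #  t=4,i=5
  [23] #.### => .  t=2,i=5
  [22] #.##. => #  t=3,i=16
  [21] #.#.# => .  t=1,i=0
  [20] #.#.. => #  t=1,i=6
  [19] #..## => .  t=0,i=3
  [18] #..#. => #  t=4,i=12
  [17] #...# => #  t=2,i=14
  [16] #.... => #  t=1,i=8
  [15] .#### => .  t=0,i=9
  [14] .###. => #  t=1,i=12
  [13] .##.# => #  t=3,i=17
  [12] .##.. => .  t=0,i=1
  [11] .#.## => .  t=2,i=4
  [10] .#.#. => #  t=1,i=1
  [9] .#..# => .  t=8,i=1
  [8] .#... => #  t=1,i=7
  [7] ..### => .  t=0,i=8
  [6] ..##. => #  t=0,i=0
  [5] ..#.# => #  t=2,i=16
  [4] ..#.. => .  t=3,i=7
  [3] ...## => #  t=1,i=10
  [2] ...#. => .  t=2,i=15
  [1] ....# => .  t=1,i=9
  [0] ..... => .  t=10,i=3
  bits 01011011010101110110010101101000 = 1532454248

1532454248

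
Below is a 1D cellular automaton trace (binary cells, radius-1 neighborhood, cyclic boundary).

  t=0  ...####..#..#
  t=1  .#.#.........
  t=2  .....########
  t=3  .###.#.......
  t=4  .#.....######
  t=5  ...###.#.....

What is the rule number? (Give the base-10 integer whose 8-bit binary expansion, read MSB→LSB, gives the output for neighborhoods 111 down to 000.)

  ###|.  b7=0 t=0,i=4
  ##.|.  b6=0 t=0,i=6
  #.#|.  b5=0 t=1,i=2
  #..|.  b4=0 t=0,i=0
  .##|#  b3=1 t=0,i=3
  .#.|.  b2=0 t=0,i=9
  ..#|.  b1=0 t=0,i=2
  ...|#  b0=1 t=0,i=1
  bits 00001001 = 9

9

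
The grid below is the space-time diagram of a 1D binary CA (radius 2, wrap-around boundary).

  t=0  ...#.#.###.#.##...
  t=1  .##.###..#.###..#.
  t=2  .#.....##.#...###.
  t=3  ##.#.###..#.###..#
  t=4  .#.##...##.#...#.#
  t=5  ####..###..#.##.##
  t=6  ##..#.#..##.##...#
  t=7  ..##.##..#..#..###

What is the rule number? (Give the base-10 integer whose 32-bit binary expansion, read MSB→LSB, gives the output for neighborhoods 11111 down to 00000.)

  [31] ##### => #  t=5,i=0
  [30] ####. => .  t=5,i=2
  [29] ###.# => #  t=0,i=9
  [28] ###.. => .  t=1,i=6
  [27] ##.## => .  t=1,i=3
  [26] ##.#. => .  t=0,i=10
  [25] ##..# => #  t=1,i=7
  [24] ##... => .  t=0,i=15
  [23] #.### => .  t=0,i=7
  [22] #.##. => #  t=0,i=13
  [21] #.#.# => #  t=0,i=5
  [20] #.#.. => #  t=2,i=10
  [19] #..## => .  t=1,i=0
  [18] #..#. => #  t=1,i=8
  [17] #...# => #  t=2,i=12
  [16] #.... => #  t=0,i=16
  [15] .#### => #  t=5,i=17
  [14] .###. => .  t=0,i=8
  [13] .##.# => .  t=1,i=2
  [12] .##.. => .  t=0,i=14
  [11] .#.## => #  t=0,i=6
  [10] .#.#. => #  t=0,i=4
  [9] .#..# => .  t=1,i=17
  [8] .#... => .  t=2,i=2
  [7] ..### => #  t=2,i=14
  [6] ..##. => #  t=1,i=1
  [5] ..#.# => .  t=0,i=3
  [4] ..#.. => #  t=1,i=16
  [3] ...## => #  t=2,i=6
  [2] ...#. => #  t=0,i=2
  [1] ....# => #  t=0,i=1
  [0] ..... => .  t=0,i=0
  bits 10100010011101111000110011011110 = 2725743838

2725743838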